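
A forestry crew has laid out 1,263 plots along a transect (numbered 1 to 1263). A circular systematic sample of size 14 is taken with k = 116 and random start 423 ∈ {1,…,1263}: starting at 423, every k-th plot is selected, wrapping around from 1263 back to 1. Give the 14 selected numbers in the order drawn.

Selection 1: 423
Selection 2: 423 + 116 = 539
Selection 3: 539 + 116 = 655
Selection 4: 655 + 116 = 771
Selection 5: 771 + 116 = 887
Selection 6: 887 + 116 = 1003
Selection 7: 1003 + 116 = 1119
Selection 8: 1119 + 116 = 1235
Selection 9: 1235 + 116 = 1351 → 1351 − 1263 = 88
Selection 10: 88 + 116 = 204
Selection 11: 204 + 116 = 320
Selection 12: 320 + 116 = 436
Selection 13: 436 + 116 = 552
Selection 14: 552 + 116 = 668

423, 539, 655, 771, 887, 1003, 1119, 1235, 88, 204, 320, 436, 552, 668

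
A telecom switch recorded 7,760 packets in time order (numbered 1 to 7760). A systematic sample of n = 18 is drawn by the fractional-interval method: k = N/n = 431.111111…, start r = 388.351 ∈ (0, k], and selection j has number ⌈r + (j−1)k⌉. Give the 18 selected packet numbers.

j=1: r + 0k = 388.351 → ⌈·⌉ = 389
j=2: r + 1k = 819.462111… → ⌈·⌉ = 820
j=3: r + 2k = 1250.573222… → ⌈·⌉ = 1251
j=4: r + 3k = 1681.684333… → ⌈·⌉ = 1682
j=5: r + 4k = 2112.795444… → ⌈·⌉ = 2113
j=6: r + 5k = 2543.906555… → ⌈·⌉ = 2544
j=7: r + 6k = 2975.017666… → ⌈·⌉ = 2976
j=8: r + 7k = 3406.128777… → ⌈·⌉ = 3407
j=9: r + 8k = 3837.239888… → ⌈·⌉ = 3838
j=10: r + 9k = 4268.351 → ⌈·⌉ = 4269
j=11: r + 10k = 4699.462111… → ⌈·⌉ = 4700
j=12: r + 11k = 5130.573222… → ⌈·⌉ = 5131
j=13: r + 12k = 5561.684333… → ⌈·⌉ = 5562
j=14: r + 13k = 5992.795444… → ⌈·⌉ = 5993
j=15: r + 14k = 6423.906555… → ⌈·⌉ = 6424
j=16: r + 15k = 6855.017666… → ⌈·⌉ = 6856
j=17: r + 16k = 7286.128777… → ⌈·⌉ = 7287
j=18: r + 17k = 7717.239888… → ⌈·⌉ = 7718

389, 820, 1251, 1682, 2113, 2544, 2976, 3407, 3838, 4269, 4700, 5131, 5562, 5993, 6424, 6856, 7287, 7718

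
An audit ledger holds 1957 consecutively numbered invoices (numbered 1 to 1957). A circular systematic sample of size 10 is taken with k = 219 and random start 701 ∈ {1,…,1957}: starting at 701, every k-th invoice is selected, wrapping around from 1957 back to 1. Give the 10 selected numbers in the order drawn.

701, 920, 1139, 1358, 1577, 1796, 58, 277, 496, 715

Selection 1: 701
Selection 2: 701 + 219 = 920
Selection 3: 920 + 219 = 1139
Selection 4: 1139 + 219 = 1358
Selection 5: 1358 + 219 = 1577
Selection 6: 1577 + 219 = 1796
Selection 7: 1796 + 219 = 2015 → 2015 − 1957 = 58
Selection 8: 58 + 219 = 277
Selection 9: 277 + 219 = 496
Selection 10: 496 + 219 = 715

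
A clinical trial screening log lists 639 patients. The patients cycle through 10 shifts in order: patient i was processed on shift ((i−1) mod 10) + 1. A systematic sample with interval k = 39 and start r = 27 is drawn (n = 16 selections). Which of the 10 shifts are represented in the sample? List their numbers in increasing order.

Consecutive selections differ by k = 39, so their shift numbers differ by 39 mod 10 = 9.
gcd(39, 10) = 1, so the sample visits 10/1 = 10 distinct residues mod 10.
Start 27 is shift 7; the shifts hit are 1, 2, 3, 4, 5, 6, 7, 8, 9, 10.

1, 2, 3, 4, 5, 6, 7, 8, 9, 10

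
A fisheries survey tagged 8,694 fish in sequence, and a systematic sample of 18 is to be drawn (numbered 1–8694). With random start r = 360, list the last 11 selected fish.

k = N/n = 8694/18 = 483
8th selection = 360 + 7×483 = 3741
9th: 3741 + 483 = 4224
10th: 4224 + 483 = 4707
11th: 4707 + 483 = 5190
12th: 5190 + 483 = 5673
13th: 5673 + 483 = 6156
14th: 6156 + 483 = 6639
15th: 6639 + 483 = 7122
16th: 7122 + 483 = 7605
17th: 7605 + 483 = 8088
18th: 8088 + 483 = 8571

3741, 4224, 4707, 5190, 5673, 6156, 6639, 7122, 7605, 8088, 8571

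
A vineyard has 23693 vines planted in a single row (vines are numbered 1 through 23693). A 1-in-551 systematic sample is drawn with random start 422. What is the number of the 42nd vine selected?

k = 551
42nd selection = r + (42−1)·k = 422 + 41×551 = 422 + 22591 = 23013

23013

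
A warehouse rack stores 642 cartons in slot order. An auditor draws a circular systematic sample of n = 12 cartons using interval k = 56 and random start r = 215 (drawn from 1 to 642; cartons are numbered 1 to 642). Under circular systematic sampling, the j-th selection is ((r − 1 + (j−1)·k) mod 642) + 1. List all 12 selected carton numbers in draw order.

215, 271, 327, 383, 439, 495, 551, 607, 21, 77, 133, 189

Selection 1: 215
Selection 2: 215 + 56 = 271
Selection 3: 271 + 56 = 327
Selection 4: 327 + 56 = 383
Selection 5: 383 + 56 = 439
Selection 6: 439 + 56 = 495
Selection 7: 495 + 56 = 551
Selection 8: 551 + 56 = 607
Selection 9: 607 + 56 = 663 → 663 − 642 = 21
Selection 10: 21 + 56 = 77
Selection 11: 77 + 56 = 133
Selection 12: 133 + 56 = 189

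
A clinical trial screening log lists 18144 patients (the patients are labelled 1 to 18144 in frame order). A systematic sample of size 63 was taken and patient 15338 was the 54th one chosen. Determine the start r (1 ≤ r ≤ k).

74

k = 18144/63 = 288
r = 15338 − (54−1)×288 = 15338 − 15264 = 74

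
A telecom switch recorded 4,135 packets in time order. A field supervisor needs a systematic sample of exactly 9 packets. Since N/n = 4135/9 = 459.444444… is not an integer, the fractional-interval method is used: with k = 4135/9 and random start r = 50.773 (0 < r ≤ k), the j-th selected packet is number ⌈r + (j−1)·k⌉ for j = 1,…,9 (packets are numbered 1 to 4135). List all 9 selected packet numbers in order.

51, 511, 970, 1430, 1889, 2348, 2808, 3267, 3727

j=1: r + 0k = 50.773 → ⌈·⌉ = 51
j=2: r + 1k = 510.217444… → ⌈·⌉ = 511
j=3: r + 2k = 969.661888… → ⌈·⌉ = 970
j=4: r + 3k = 1429.106333… → ⌈·⌉ = 1430
j=5: r + 4k = 1888.550777… → ⌈·⌉ = 1889
j=6: r + 5k = 2347.995222… → ⌈·⌉ = 2348
j=7: r + 6k = 2807.439666… → ⌈·⌉ = 2808
j=8: r + 7k = 3266.884111… → ⌈·⌉ = 3267
j=9: r + 8k = 3726.328555… → ⌈·⌉ = 3727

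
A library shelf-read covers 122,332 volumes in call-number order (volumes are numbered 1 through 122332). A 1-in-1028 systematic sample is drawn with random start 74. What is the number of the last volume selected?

k = 1028
119th selection = r + (119−1)·k = 74 + 118×1028 = 74 + 121304 = 121378

121378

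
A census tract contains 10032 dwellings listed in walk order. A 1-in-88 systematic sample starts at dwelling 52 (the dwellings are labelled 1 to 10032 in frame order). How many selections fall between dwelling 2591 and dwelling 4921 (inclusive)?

k = 88
First selection ≥ 2591: 52 + ⌈(2591−52)/88⌉·88 = 52 + 29×88 = 2604
Last selection ≤ 4921: 52 + ⌊(4921−52)/88⌋·88 = 52 + 55×88 = 4892
Count = 55 − 29 + 1 = 27

27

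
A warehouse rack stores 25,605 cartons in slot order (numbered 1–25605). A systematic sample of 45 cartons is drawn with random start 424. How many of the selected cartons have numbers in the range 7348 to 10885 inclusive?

k = 25605/45 = 569
First selection ≥ 7348: 424 + ⌈(7348−424)/569⌉·569 = 424 + 13×569 = 7821
Last selection ≤ 10885: 424 + ⌊(10885−424)/569⌋·569 = 424 + 18×569 = 10666
Count = 18 − 13 + 1 = 6

6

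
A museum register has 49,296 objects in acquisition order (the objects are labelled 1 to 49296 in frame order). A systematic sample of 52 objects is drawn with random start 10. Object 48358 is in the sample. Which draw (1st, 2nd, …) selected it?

k = 49296/52 = 948
position = (48358 − 10)/948 + 1 = 48348/948 + 1 = 51 + 1 = 52

52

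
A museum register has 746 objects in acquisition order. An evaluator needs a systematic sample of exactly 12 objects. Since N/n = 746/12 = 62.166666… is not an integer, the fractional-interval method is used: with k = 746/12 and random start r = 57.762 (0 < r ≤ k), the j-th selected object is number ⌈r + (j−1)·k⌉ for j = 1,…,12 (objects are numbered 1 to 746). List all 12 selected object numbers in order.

58, 120, 183, 245, 307, 369, 431, 493, 556, 618, 680, 742

j=1: r + 0k = 57.762 → ⌈·⌉ = 58
j=2: r + 1k = 119.928666… → ⌈·⌉ = 120
j=3: r + 2k = 182.095333… → ⌈·⌉ = 183
j=4: r + 3k = 244.262 → ⌈·⌉ = 245
j=5: r + 4k = 306.428666… → ⌈·⌉ = 307
j=6: r + 5k = 368.595333… → ⌈·⌉ = 369
j=7: r + 6k = 430.762 → ⌈·⌉ = 431
j=8: r + 7k = 492.928666… → ⌈·⌉ = 493
j=9: r + 8k = 555.095333… → ⌈·⌉ = 556
j=10: r + 9k = 617.262 → ⌈·⌉ = 618
j=11: r + 10k = 679.428666… → ⌈·⌉ = 680
j=12: r + 11k = 741.595333… → ⌈·⌉ = 742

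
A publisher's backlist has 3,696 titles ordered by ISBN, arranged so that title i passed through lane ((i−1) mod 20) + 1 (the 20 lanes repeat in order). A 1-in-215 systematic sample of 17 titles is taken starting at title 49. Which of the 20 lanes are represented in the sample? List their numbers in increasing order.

4, 9, 14, 19

Consecutive selections differ by k = 215, so their lane numbers differ by 215 mod 20 = 15.
gcd(215, 20) = 5, so the sample visits 20/5 = 4 distinct residues mod 20.
Start 49 is lane 9; the lanes hit are 4, 9, 14, 19.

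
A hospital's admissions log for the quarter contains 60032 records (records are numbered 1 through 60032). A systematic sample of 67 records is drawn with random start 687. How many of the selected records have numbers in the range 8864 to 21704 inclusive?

14

k = 60032/67 = 896
First selection ≥ 8864: 687 + ⌈(8864−687)/896⌉·896 = 687 + 10×896 = 9647
Last selection ≤ 21704: 687 + ⌊(21704−687)/896⌋·896 = 687 + 23×896 = 21295
Count = 23 − 10 + 1 = 14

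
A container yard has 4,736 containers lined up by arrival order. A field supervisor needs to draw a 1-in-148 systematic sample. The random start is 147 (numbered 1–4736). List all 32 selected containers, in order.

147, 295, 443, 591, 739, 887, 1035, 1183, 1331, 1479, 1627, 1775, 1923, 2071, 2219, 2367, 2515, 2663, 2811, 2959, 3107, 3255, 3403, 3551, 3699, 3847, 3995, 4143, 4291, 4439, 4587, 4735

container 1: 147
container 2: 147 + 148 = 295
container 3: 295 + 148 = 443
container 4: 443 + 148 = 591
container 5: 591 + 148 = 739
container 6: 739 + 148 = 887
container 7: 887 + 148 = 1035
container 8: 1035 + 148 = 1183
container 9: 1183 + 148 = 1331
container 10: 1331 + 148 = 1479
container 11: 1479 + 148 = 1627
container 12: 1627 + 148 = 1775
container 13: 1775 + 148 = 1923
container 14: 1923 + 148 = 2071
container 15: 2071 + 148 = 2219
container 16: 2219 + 148 = 2367
container 17: 2367 + 148 = 2515
container 18: 2515 + 148 = 2663
container 19: 2663 + 148 = 2811
container 20: 2811 + 148 = 2959
container 21: 2959 + 148 = 3107
container 22: 3107 + 148 = 3255
container 23: 3255 + 148 = 3403
container 24: 3403 + 148 = 3551
container 25: 3551 + 148 = 3699
container 26: 3699 + 148 = 3847
container 27: 3847 + 148 = 3995
container 28: 3995 + 148 = 4143
container 29: 4143 + 148 = 4291
container 30: 4291 + 148 = 4439
container 31: 4439 + 148 = 4587
container 32: 4587 + 148 = 4735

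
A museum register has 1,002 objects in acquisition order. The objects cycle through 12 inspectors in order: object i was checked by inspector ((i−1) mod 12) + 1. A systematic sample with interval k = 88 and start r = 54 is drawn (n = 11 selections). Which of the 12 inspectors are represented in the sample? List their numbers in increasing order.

2, 6, 10

Consecutive selections differ by k = 88, so their inspector numbers differ by 88 mod 12 = 4.
gcd(88, 12) = 4, so the sample visits 12/4 = 3 distinct residues mod 12.
Start 54 is inspector 6; the inspectors hit are 2, 6, 10.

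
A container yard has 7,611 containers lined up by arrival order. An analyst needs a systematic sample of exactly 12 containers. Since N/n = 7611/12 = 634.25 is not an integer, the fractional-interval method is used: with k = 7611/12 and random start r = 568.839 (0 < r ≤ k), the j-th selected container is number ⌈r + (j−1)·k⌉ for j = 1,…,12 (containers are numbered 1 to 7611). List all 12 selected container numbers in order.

j=1: r + 0k = 568.839 → ⌈·⌉ = 569
j=2: r + 1k = 1203.089 → ⌈·⌉ = 1204
j=3: r + 2k = 1837.339 → ⌈·⌉ = 1838
j=4: r + 3k = 2471.589 → ⌈·⌉ = 2472
j=5: r + 4k = 3105.839 → ⌈·⌉ = 3106
j=6: r + 5k = 3740.089 → ⌈·⌉ = 3741
j=7: r + 6k = 4374.339 → ⌈·⌉ = 4375
j=8: r + 7k = 5008.589 → ⌈·⌉ = 5009
j=9: r + 8k = 5642.839 → ⌈·⌉ = 5643
j=10: r + 9k = 6277.089 → ⌈·⌉ = 6278
j=11: r + 10k = 6911.339 → ⌈·⌉ = 6912
j=12: r + 11k = 7545.589 → ⌈·⌉ = 7546

569, 1204, 1838, 2472, 3106, 3741, 4375, 5009, 5643, 6278, 6912, 7546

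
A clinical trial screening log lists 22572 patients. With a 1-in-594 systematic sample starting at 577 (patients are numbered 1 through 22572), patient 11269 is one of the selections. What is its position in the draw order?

19

k = 594
position = (11269 − 577)/594 + 1 = 10692/594 + 1 = 18 + 1 = 19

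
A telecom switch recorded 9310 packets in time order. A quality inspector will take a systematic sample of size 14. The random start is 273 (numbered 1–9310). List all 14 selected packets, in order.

273, 938, 1603, 2268, 2933, 3598, 4263, 4928, 5593, 6258, 6923, 7588, 8253, 8918

k = N/n = 9310/14 = 665
packet 1: 273
packet 2: 273 + 665 = 938
packet 3: 938 + 665 = 1603
packet 4: 1603 + 665 = 2268
packet 5: 2268 + 665 = 2933
packet 6: 2933 + 665 = 3598
packet 7: 3598 + 665 = 4263
packet 8: 4263 + 665 = 4928
packet 9: 4928 + 665 = 5593
packet 10: 5593 + 665 = 6258
packet 11: 6258 + 665 = 6923
packet 12: 6923 + 665 = 7588
packet 13: 7588 + 665 = 8253
packet 14: 8253 + 665 = 8918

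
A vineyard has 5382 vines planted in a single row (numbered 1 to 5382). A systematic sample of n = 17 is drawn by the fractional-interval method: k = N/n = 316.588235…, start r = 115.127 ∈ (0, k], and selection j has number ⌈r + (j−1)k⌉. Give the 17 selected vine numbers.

116, 432, 749, 1065, 1382, 1699, 2015, 2332, 2648, 2965, 3282, 3598, 3915, 4231, 4548, 4864, 5181

j=1: r + 0k = 115.127 → ⌈·⌉ = 116
j=2: r + 1k = 431.715235… → ⌈·⌉ = 432
j=3: r + 2k = 748.303470… → ⌈·⌉ = 749
j=4: r + 3k = 1064.891705… → ⌈·⌉ = 1065
j=5: r + 4k = 1381.479941… → ⌈·⌉ = 1382
j=6: r + 5k = 1698.068176… → ⌈·⌉ = 1699
j=7: r + 6k = 2014.656411… → ⌈·⌉ = 2015
j=8: r + 7k = 2331.244647… → ⌈·⌉ = 2332
j=9: r + 8k = 2647.832882… → ⌈·⌉ = 2648
j=10: r + 9k = 2964.421117… → ⌈·⌉ = 2965
j=11: r + 10k = 3281.009352… → ⌈·⌉ = 3282
j=12: r + 11k = 3597.597588… → ⌈·⌉ = 3598
j=13: r + 12k = 3914.185823… → ⌈·⌉ = 3915
j=14: r + 13k = 4230.774058… → ⌈·⌉ = 4231
j=15: r + 14k = 4547.362294… → ⌈·⌉ = 4548
j=16: r + 15k = 4863.950529… → ⌈·⌉ = 4864
j=17: r + 16k = 5180.538764… → ⌈·⌉ = 5181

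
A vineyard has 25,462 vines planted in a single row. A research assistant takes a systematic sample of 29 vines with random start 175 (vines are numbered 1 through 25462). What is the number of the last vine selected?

24759

k = 25462/29 = 878
29th selection = r + (29−1)·k = 175 + 28×878 = 175 + 24584 = 24759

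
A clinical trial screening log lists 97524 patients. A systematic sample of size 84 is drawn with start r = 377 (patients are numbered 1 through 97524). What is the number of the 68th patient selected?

k = 97524/84 = 1161
68th selection = r + (68−1)·k = 377 + 67×1161 = 377 + 77787 = 78164

78164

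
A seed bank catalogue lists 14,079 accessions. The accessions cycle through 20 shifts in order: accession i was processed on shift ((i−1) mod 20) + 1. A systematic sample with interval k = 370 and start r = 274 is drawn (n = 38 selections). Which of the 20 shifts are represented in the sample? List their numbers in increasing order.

Consecutive selections differ by k = 370, so their shift numbers differ by 370 mod 20 = 10.
gcd(370, 20) = 10, so the sample visits 20/10 = 2 distinct residues mod 20.
Start 274 is shift 14; the shifts hit are 4, 14.

4, 14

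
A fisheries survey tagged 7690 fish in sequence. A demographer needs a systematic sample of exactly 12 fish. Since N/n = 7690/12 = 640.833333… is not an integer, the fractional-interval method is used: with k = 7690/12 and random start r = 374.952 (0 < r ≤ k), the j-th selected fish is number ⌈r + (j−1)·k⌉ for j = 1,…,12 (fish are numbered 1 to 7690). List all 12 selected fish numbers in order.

375, 1016, 1657, 2298, 2939, 3580, 4220, 4861, 5502, 6143, 6784, 7425

j=1: r + 0k = 374.952 → ⌈·⌉ = 375
j=2: r + 1k = 1015.785333… → ⌈·⌉ = 1016
j=3: r + 2k = 1656.618666… → ⌈·⌉ = 1657
j=4: r + 3k = 2297.452 → ⌈·⌉ = 2298
j=5: r + 4k = 2938.285333… → ⌈·⌉ = 2939
j=6: r + 5k = 3579.118666… → ⌈·⌉ = 3580
j=7: r + 6k = 4219.952 → ⌈·⌉ = 4220
j=8: r + 7k = 4860.785333… → ⌈·⌉ = 4861
j=9: r + 8k = 5501.618666… → ⌈·⌉ = 5502
j=10: r + 9k = 6142.452 → ⌈·⌉ = 6143
j=11: r + 10k = 6783.285333… → ⌈·⌉ = 6784
j=12: r + 11k = 7424.118666… → ⌈·⌉ = 7425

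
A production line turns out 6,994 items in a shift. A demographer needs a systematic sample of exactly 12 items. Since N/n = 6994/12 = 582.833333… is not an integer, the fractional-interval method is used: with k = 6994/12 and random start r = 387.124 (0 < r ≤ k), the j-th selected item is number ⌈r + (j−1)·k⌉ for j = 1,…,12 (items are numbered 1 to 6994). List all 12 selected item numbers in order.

j=1: r + 0k = 387.124 → ⌈·⌉ = 388
j=2: r + 1k = 969.957333… → ⌈·⌉ = 970
j=3: r + 2k = 1552.790666… → ⌈·⌉ = 1553
j=4: r + 3k = 2135.624 → ⌈·⌉ = 2136
j=5: r + 4k = 2718.457333… → ⌈·⌉ = 2719
j=6: r + 5k = 3301.290666… → ⌈·⌉ = 3302
j=7: r + 6k = 3884.124 → ⌈·⌉ = 3885
j=8: r + 7k = 4466.957333… → ⌈·⌉ = 4467
j=9: r + 8k = 5049.790666… → ⌈·⌉ = 5050
j=10: r + 9k = 5632.624 → ⌈·⌉ = 5633
j=11: r + 10k = 6215.457333… → ⌈·⌉ = 6216
j=12: r + 11k = 6798.290666… → ⌈·⌉ = 6799

388, 970, 1553, 2136, 2719, 3302, 3885, 4467, 5050, 5633, 6216, 6799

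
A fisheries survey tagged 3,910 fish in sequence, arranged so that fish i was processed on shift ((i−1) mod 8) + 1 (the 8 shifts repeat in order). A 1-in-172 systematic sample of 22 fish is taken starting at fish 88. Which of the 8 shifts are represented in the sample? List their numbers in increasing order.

4, 8

Consecutive selections differ by k = 172, so their shift numbers differ by 172 mod 8 = 4.
gcd(172, 8) = 4, so the sample visits 8/4 = 2 distinct residues mod 8.
Start 88 is shift 8; the shifts hit are 4, 8.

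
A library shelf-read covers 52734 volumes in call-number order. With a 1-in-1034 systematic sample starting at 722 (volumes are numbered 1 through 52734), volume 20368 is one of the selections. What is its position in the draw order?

20

k = 1034
position = (20368 − 722)/1034 + 1 = 19646/1034 + 1 = 19 + 1 = 20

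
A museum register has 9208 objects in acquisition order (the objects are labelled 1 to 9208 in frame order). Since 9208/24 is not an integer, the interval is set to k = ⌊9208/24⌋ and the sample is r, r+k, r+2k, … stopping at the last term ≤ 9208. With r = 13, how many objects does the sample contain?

k = ⌊9208/24⌋ = 383
Achieved size = ⌊(9208 − 13)/383⌋ + 1 = ⌊9195/383⌋ + 1 = 24 + 1 = 25
(last selection: 13 + 24×383 = 9205 ≤ 9208; next would be 9588 > 9208)

25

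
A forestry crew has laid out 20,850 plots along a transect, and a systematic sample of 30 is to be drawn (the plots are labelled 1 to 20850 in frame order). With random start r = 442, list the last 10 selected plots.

k = N/n = 20850/30 = 695
21st selection = 442 + 20×695 = 14342
22nd: 14342 + 695 = 15037
23rd: 15037 + 695 = 15732
24th: 15732 + 695 = 16427
25th: 16427 + 695 = 17122
26th: 17122 + 695 = 17817
27th: 17817 + 695 = 18512
28th: 18512 + 695 = 19207
29th: 19207 + 695 = 19902
30th: 19902 + 695 = 20597

14342, 15037, 15732, 16427, 17122, 17817, 18512, 19207, 19902, 20597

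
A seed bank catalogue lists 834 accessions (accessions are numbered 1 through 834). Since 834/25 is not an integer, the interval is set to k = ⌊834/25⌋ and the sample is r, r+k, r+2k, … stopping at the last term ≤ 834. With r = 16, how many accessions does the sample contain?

25

k = ⌊834/25⌋ = 33
Achieved size = ⌊(834 − 16)/33⌋ + 1 = ⌊818/33⌋ + 1 = 24 + 1 = 25
(last selection: 16 + 24×33 = 808 ≤ 834; next would be 841 > 834)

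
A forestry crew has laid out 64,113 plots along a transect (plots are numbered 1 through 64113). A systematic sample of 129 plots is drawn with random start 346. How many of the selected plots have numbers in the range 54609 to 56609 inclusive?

k = 64113/129 = 497
First selection ≥ 54609: 346 + ⌈(54609−346)/497⌉·497 = 346 + 110×497 = 55016
Last selection ≤ 56609: 346 + ⌊(56609−346)/497⌋·497 = 346 + 113×497 = 56507
Count = 113 − 110 + 1 = 4

4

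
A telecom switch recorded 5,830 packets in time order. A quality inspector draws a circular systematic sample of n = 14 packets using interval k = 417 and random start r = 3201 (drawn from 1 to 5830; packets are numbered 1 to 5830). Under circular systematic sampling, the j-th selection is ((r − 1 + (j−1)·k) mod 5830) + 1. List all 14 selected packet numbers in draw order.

Selection 1: 3201
Selection 2: 3201 + 417 = 3618
Selection 3: 3618 + 417 = 4035
Selection 4: 4035 + 417 = 4452
Selection 5: 4452 + 417 = 4869
Selection 6: 4869 + 417 = 5286
Selection 7: 5286 + 417 = 5703
Selection 8: 5703 + 417 = 6120 → 6120 − 5830 = 290
Selection 9: 290 + 417 = 707
Selection 10: 707 + 417 = 1124
Selection 11: 1124 + 417 = 1541
Selection 12: 1541 + 417 = 1958
Selection 13: 1958 + 417 = 2375
Selection 14: 2375 + 417 = 2792

3201, 3618, 4035, 4452, 4869, 5286, 5703, 290, 707, 1124, 1541, 1958, 2375, 2792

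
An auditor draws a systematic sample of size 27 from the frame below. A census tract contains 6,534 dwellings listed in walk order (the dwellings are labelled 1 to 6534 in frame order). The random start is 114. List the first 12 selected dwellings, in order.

k = N/n = 6534/27 = 242
dwelling 1: 114
dwelling 2: 114 + 242 = 356
dwelling 3: 356 + 242 = 598
dwelling 4: 598 + 242 = 840
dwelling 5: 840 + 242 = 1082
dwelling 6: 1082 + 242 = 1324
dwelling 7: 1324 + 242 = 1566
dwelling 8: 1566 + 242 = 1808
dwelling 9: 1808 + 242 = 2050
dwelling 10: 2050 + 242 = 2292
dwelling 11: 2292 + 242 = 2534
dwelling 12: 2534 + 242 = 2776

114, 356, 598, 840, 1082, 1324, 1566, 1808, 2050, 2292, 2534, 2776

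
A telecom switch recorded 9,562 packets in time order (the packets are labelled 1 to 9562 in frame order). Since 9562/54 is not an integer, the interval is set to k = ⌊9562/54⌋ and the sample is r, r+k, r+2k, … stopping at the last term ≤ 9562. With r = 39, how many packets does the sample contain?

54

k = ⌊9562/54⌋ = 177
Achieved size = ⌊(9562 − 39)/177⌋ + 1 = ⌊9523/177⌋ + 1 = 53 + 1 = 54
(last selection: 39 + 53×177 = 9420 ≤ 9562; next would be 9597 > 9562)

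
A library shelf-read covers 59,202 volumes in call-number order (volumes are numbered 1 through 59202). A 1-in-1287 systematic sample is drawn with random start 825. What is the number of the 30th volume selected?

38148

k = 1287
30th selection = r + (30−1)·k = 825 + 29×1287 = 825 + 37323 = 38148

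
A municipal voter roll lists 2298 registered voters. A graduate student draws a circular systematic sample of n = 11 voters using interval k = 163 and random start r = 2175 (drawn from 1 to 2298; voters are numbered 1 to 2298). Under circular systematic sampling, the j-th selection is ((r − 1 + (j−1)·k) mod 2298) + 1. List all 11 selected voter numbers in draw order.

2175, 40, 203, 366, 529, 692, 855, 1018, 1181, 1344, 1507

Selection 1: 2175
Selection 2: 2175 + 163 = 2338 → 2338 − 2298 = 40
Selection 3: 40 + 163 = 203
Selection 4: 203 + 163 = 366
Selection 5: 366 + 163 = 529
Selection 6: 529 + 163 = 692
Selection 7: 692 + 163 = 855
Selection 8: 855 + 163 = 1018
Selection 9: 1018 + 163 = 1181
Selection 10: 1181 + 163 = 1344
Selection 11: 1344 + 163 = 1507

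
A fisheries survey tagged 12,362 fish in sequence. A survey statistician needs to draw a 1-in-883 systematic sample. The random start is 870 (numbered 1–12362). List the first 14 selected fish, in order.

fish 1: 870
fish 2: 870 + 883 = 1753
fish 3: 1753 + 883 = 2636
fish 4: 2636 + 883 = 3519
fish 5: 3519 + 883 = 4402
fish 6: 4402 + 883 = 5285
fish 7: 5285 + 883 = 6168
fish 8: 6168 + 883 = 7051
fish 9: 7051 + 883 = 7934
fish 10: 7934 + 883 = 8817
fish 11: 8817 + 883 = 9700
fish 12: 9700 + 883 = 10583
fish 13: 10583 + 883 = 11466
fish 14: 11466 + 883 = 12349

870, 1753, 2636, 3519, 4402, 5285, 6168, 7051, 7934, 8817, 9700, 10583, 11466, 12349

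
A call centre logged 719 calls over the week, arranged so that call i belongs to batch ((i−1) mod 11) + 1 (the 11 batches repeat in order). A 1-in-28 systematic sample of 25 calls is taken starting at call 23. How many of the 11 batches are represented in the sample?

Consecutive selections differ by k = 28, so their batch numbers differ by 28 mod 11 = 6.
gcd(28, 11) = 1, so the sample visits 11/1 = 11 distinct residues mod 11.
Start 23 is batch 1; the batches hit are 1, 2, 3, 4, 5, 6, 7, 8, 9, 10, 11.

11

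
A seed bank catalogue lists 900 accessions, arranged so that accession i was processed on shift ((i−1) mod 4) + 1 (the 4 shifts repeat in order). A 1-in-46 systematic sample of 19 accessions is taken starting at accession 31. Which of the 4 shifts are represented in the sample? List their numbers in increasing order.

Consecutive selections differ by k = 46, so their shift numbers differ by 46 mod 4 = 2.
gcd(46, 4) = 2, so the sample visits 4/2 = 2 distinct residues mod 4.
Start 31 is shift 3; the shifts hit are 1, 3.

1, 3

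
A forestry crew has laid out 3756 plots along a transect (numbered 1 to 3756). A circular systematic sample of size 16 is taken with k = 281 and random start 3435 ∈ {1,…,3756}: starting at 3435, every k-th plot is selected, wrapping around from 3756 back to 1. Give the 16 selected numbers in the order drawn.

3435, 3716, 241, 522, 803, 1084, 1365, 1646, 1927, 2208, 2489, 2770, 3051, 3332, 3613, 138

Selection 1: 3435
Selection 2: 3435 + 281 = 3716
Selection 3: 3716 + 281 = 3997 → 3997 − 3756 = 241
Selection 4: 241 + 281 = 522
Selection 5: 522 + 281 = 803
Selection 6: 803 + 281 = 1084
Selection 7: 1084 + 281 = 1365
Selection 8: 1365 + 281 = 1646
Selection 9: 1646 + 281 = 1927
Selection 10: 1927 + 281 = 2208
Selection 11: 2208 + 281 = 2489
Selection 12: 2489 + 281 = 2770
Selection 13: 2770 + 281 = 3051
Selection 14: 3051 + 281 = 3332
Selection 15: 3332 + 281 = 3613
Selection 16: 3613 + 281 = 3894 → 3894 − 3756 = 138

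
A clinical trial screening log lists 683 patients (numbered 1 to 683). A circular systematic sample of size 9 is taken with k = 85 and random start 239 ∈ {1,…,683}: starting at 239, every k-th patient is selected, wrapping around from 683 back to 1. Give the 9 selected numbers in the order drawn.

Selection 1: 239
Selection 2: 239 + 85 = 324
Selection 3: 324 + 85 = 409
Selection 4: 409 + 85 = 494
Selection 5: 494 + 85 = 579
Selection 6: 579 + 85 = 664
Selection 7: 664 + 85 = 749 → 749 − 683 = 66
Selection 8: 66 + 85 = 151
Selection 9: 151 + 85 = 236

239, 324, 409, 494, 579, 664, 66, 151, 236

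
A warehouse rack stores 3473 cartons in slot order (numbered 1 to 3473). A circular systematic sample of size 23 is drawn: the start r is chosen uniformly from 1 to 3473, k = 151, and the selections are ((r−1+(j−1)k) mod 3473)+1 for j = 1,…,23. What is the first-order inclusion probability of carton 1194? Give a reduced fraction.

For each position j, as r ranges over 1…3473 the j-th selection hits every carton exactly once, so carton 1194 is selected for exactly 23 of the 3473 starts.
Inclusion probability = 23/3473 = 1/151.

1/151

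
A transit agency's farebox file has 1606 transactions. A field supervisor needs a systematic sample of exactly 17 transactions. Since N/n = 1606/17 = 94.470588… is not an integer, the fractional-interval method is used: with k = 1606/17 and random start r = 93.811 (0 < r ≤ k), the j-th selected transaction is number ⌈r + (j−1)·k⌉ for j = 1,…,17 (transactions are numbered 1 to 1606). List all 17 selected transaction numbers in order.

94, 189, 283, 378, 472, 567, 661, 756, 850, 945, 1039, 1133, 1228, 1322, 1417, 1511, 1606

j=1: r + 0k = 93.811 → ⌈·⌉ = 94
j=2: r + 1k = 188.281588… → ⌈·⌉ = 189
j=3: r + 2k = 282.752176… → ⌈·⌉ = 283
j=4: r + 3k = 377.222764… → ⌈·⌉ = 378
j=5: r + 4k = 471.693352… → ⌈·⌉ = 472
j=6: r + 5k = 566.163941… → ⌈·⌉ = 567
j=7: r + 6k = 660.634529… → ⌈·⌉ = 661
j=8: r + 7k = 755.105117… → ⌈·⌉ = 756
j=9: r + 8k = 849.575705… → ⌈·⌉ = 850
j=10: r + 9k = 944.046294… → ⌈·⌉ = 945
j=11: r + 10k = 1038.516882… → ⌈·⌉ = 1039
j=12: r + 11k = 1132.987470… → ⌈·⌉ = 1133
j=13: r + 12k = 1227.458058… → ⌈·⌉ = 1228
j=14: r + 13k = 1321.928647… → ⌈·⌉ = 1322
j=15: r + 14k = 1416.399235… → ⌈·⌉ = 1417
j=16: r + 15k = 1510.869823… → ⌈·⌉ = 1511
j=17: r + 16k = 1605.340411… → ⌈·⌉ = 1606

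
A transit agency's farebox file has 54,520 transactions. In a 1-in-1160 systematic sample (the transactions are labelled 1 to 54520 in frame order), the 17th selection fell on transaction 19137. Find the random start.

k = 1160
r = 19137 − (17−1)×1160 = 19137 − 18560 = 577

577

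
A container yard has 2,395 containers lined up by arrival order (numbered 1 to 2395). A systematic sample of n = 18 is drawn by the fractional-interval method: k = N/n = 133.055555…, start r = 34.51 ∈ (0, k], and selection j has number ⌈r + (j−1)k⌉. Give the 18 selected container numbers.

j=1: r + 0k = 34.51 → ⌈·⌉ = 35
j=2: r + 1k = 167.565555… → ⌈·⌉ = 168
j=3: r + 2k = 300.621111… → ⌈·⌉ = 301
j=4: r + 3k = 433.676666… → ⌈·⌉ = 434
j=5: r + 4k = 566.732222… → ⌈·⌉ = 567
j=6: r + 5k = 699.787777… → ⌈·⌉ = 700
j=7: r + 6k = 832.843333… → ⌈·⌉ = 833
j=8: r + 7k = 965.898888… → ⌈·⌉ = 966
j=9: r + 8k = 1098.954444… → ⌈·⌉ = 1099
j=10: r + 9k = 1232.01 → ⌈·⌉ = 1233
j=11: r + 10k = 1365.065555… → ⌈·⌉ = 1366
j=12: r + 11k = 1498.121111… → ⌈·⌉ = 1499
j=13: r + 12k = 1631.176666… → ⌈·⌉ = 1632
j=14: r + 13k = 1764.232222… → ⌈·⌉ = 1765
j=15: r + 14k = 1897.287777… → ⌈·⌉ = 1898
j=16: r + 15k = 2030.343333… → ⌈·⌉ = 2031
j=17: r + 16k = 2163.398888… → ⌈·⌉ = 2164
j=18: r + 17k = 2296.454444… → ⌈·⌉ = 2297

35, 168, 301, 434, 567, 700, 833, 966, 1099, 1233, 1366, 1499, 1632, 1765, 1898, 2031, 2164, 2297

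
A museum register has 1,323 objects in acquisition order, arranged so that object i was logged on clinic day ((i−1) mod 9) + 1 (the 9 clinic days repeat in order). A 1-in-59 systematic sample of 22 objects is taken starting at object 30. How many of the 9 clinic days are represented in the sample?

Consecutive selections differ by k = 59, so their clinic day numbers differ by 59 mod 9 = 5.
gcd(59, 9) = 1, so the sample visits 9/1 = 9 distinct residues mod 9.
Start 30 is clinic day 3; the clinic days hit are 1, 2, 3, 4, 5, 6, 7, 8, 9.

9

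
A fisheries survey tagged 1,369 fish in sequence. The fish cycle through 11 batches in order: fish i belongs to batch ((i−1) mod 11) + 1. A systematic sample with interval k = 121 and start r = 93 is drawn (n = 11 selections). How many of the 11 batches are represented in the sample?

Consecutive selections differ by k = 121, so their batch numbers differ by 121 mod 11 = 0.
gcd(121, 11) = 11, so the sample visits 11/11 = 1 distinct residues mod 11.
Start 93 is batch 5; the batches hit are 5.

1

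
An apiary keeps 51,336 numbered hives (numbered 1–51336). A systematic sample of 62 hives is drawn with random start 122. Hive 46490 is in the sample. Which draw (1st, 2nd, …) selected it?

k = 51336/62 = 828
position = (46490 − 122)/828 + 1 = 46368/828 + 1 = 56 + 1 = 57

57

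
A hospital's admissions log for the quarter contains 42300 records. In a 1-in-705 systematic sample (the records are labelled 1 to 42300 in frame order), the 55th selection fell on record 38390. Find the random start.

k = 705
r = 38390 − (55−1)×705 = 38390 − 38070 = 320

320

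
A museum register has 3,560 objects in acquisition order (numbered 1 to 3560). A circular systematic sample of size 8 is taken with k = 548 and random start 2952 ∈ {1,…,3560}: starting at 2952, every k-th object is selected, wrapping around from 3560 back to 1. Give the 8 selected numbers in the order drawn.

Selection 1: 2952
Selection 2: 2952 + 548 = 3500
Selection 3: 3500 + 548 = 4048 → 4048 − 3560 = 488
Selection 4: 488 + 548 = 1036
Selection 5: 1036 + 548 = 1584
Selection 6: 1584 + 548 = 2132
Selection 7: 2132 + 548 = 2680
Selection 8: 2680 + 548 = 3228

2952, 3500, 488, 1036, 1584, 2132, 2680, 3228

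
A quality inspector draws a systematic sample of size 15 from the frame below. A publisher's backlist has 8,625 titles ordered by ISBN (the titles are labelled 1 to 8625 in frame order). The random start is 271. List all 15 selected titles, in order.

k = N/n = 8625/15 = 575
title 1: 271
title 2: 271 + 575 = 846
title 3: 846 + 575 = 1421
title 4: 1421 + 575 = 1996
title 5: 1996 + 575 = 2571
title 6: 2571 + 575 = 3146
title 7: 3146 + 575 = 3721
title 8: 3721 + 575 = 4296
title 9: 4296 + 575 = 4871
title 10: 4871 + 575 = 5446
title 11: 5446 + 575 = 6021
title 12: 6021 + 575 = 6596
title 13: 6596 + 575 = 7171
title 14: 7171 + 575 = 7746
title 15: 7746 + 575 = 8321

271, 846, 1421, 1996, 2571, 3146, 3721, 4296, 4871, 5446, 6021, 6596, 7171, 7746, 8321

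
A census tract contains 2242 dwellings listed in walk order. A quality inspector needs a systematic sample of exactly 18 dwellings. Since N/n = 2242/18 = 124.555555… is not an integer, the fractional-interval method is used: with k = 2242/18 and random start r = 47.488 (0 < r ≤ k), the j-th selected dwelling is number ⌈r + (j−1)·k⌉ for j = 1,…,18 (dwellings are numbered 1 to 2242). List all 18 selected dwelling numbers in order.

48, 173, 297, 422, 546, 671, 795, 920, 1044, 1169, 1294, 1418, 1543, 1667, 1792, 1916, 2041, 2165

j=1: r + 0k = 47.488 → ⌈·⌉ = 48
j=2: r + 1k = 172.043555… → ⌈·⌉ = 173
j=3: r + 2k = 296.599111… → ⌈·⌉ = 297
j=4: r + 3k = 421.154666… → ⌈·⌉ = 422
j=5: r + 4k = 545.710222… → ⌈·⌉ = 546
j=6: r + 5k = 670.265777… → ⌈·⌉ = 671
j=7: r + 6k = 794.821333… → ⌈·⌉ = 795
j=8: r + 7k = 919.376888… → ⌈·⌉ = 920
j=9: r + 8k = 1043.932444… → ⌈·⌉ = 1044
j=10: r + 9k = 1168.488 → ⌈·⌉ = 1169
j=11: r + 10k = 1293.043555… → ⌈·⌉ = 1294
j=12: r + 11k = 1417.599111… → ⌈·⌉ = 1418
j=13: r + 12k = 1542.154666… → ⌈·⌉ = 1543
j=14: r + 13k = 1666.710222… → ⌈·⌉ = 1667
j=15: r + 14k = 1791.265777… → ⌈·⌉ = 1792
j=16: r + 15k = 1915.821333… → ⌈·⌉ = 1916
j=17: r + 16k = 2040.376888… → ⌈·⌉ = 2041
j=18: r + 17k = 2164.932444… → ⌈·⌉ = 2165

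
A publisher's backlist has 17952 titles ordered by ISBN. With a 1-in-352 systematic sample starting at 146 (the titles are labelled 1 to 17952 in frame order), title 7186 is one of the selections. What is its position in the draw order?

k = 352
position = (7186 − 146)/352 + 1 = 7040/352 + 1 = 20 + 1 = 21

21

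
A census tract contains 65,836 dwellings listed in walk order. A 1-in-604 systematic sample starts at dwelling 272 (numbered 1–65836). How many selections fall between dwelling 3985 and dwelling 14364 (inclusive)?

17

k = 604
First selection ≥ 3985: 272 + ⌈(3985−272)/604⌉·604 = 272 + 7×604 = 4500
Last selection ≤ 14364: 272 + ⌊(14364−272)/604⌋·604 = 272 + 23×604 = 14164
Count = 23 − 7 + 1 = 17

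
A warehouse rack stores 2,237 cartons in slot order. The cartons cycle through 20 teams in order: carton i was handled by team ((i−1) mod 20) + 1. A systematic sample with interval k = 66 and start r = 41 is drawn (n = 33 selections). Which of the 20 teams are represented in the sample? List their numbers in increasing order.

Consecutive selections differ by k = 66, so their team numbers differ by 66 mod 20 = 6.
gcd(66, 20) = 2, so the sample visits 20/2 = 10 distinct residues mod 20.
Start 41 is team 1; the teams hit are 1, 3, 5, 7, 9, 11, 13, 15, 17, 19.

1, 3, 5, 7, 9, 11, 13, 15, 17, 19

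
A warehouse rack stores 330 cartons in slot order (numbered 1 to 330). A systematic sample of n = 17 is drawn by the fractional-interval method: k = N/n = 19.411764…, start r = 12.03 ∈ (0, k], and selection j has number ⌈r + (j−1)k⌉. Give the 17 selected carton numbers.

j=1: r + 0k = 12.03 → ⌈·⌉ = 13
j=2: r + 1k = 31.441764… → ⌈·⌉ = 32
j=3: r + 2k = 50.853529… → ⌈·⌉ = 51
j=4: r + 3k = 70.265294… → ⌈·⌉ = 71
j=5: r + 4k = 89.677058… → ⌈·⌉ = 90
j=6: r + 5k = 109.088823… → ⌈·⌉ = 110
j=7: r + 6k = 128.500588… → ⌈·⌉ = 129
j=8: r + 7k = 147.912352… → ⌈·⌉ = 148
j=9: r + 8k = 167.324117… → ⌈·⌉ = 168
j=10: r + 9k = 186.735882… → ⌈·⌉ = 187
j=11: r + 10k = 206.147647… → ⌈·⌉ = 207
j=12: r + 11k = 225.559411… → ⌈·⌉ = 226
j=13: r + 12k = 244.971176… → ⌈·⌉ = 245
j=14: r + 13k = 264.382941… → ⌈·⌉ = 265
j=15: r + 14k = 283.794705… → ⌈·⌉ = 284
j=16: r + 15k = 303.206470… → ⌈·⌉ = 304
j=17: r + 16k = 322.618235… → ⌈·⌉ = 323

13, 32, 51, 71, 90, 110, 129, 148, 168, 187, 207, 226, 245, 265, 284, 304, 323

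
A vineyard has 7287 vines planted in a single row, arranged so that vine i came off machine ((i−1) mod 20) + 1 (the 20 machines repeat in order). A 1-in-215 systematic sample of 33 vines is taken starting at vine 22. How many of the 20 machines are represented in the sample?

Consecutive selections differ by k = 215, so their machine numbers differ by 215 mod 20 = 15.
gcd(215, 20) = 5, so the sample visits 20/5 = 4 distinct residues mod 20.
Start 22 is machine 2; the machines hit are 2, 7, 12, 17.

4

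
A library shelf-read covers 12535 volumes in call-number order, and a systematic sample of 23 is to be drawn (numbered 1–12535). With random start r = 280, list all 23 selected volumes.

k = N/n = 12535/23 = 545
volume 1: 280
volume 2: 280 + 545 = 825
volume 3: 825 + 545 = 1370
volume 4: 1370 + 545 = 1915
volume 5: 1915 + 545 = 2460
volume 6: 2460 + 545 = 3005
volume 7: 3005 + 545 = 3550
volume 8: 3550 + 545 = 4095
volume 9: 4095 + 545 = 4640
volume 10: 4640 + 545 = 5185
volume 11: 5185 + 545 = 5730
volume 12: 5730 + 545 = 6275
volume 13: 6275 + 545 = 6820
volume 14: 6820 + 545 = 7365
volume 15: 7365 + 545 = 7910
volume 16: 7910 + 545 = 8455
volume 17: 8455 + 545 = 9000
volume 18: 9000 + 545 = 9545
volume 19: 9545 + 545 = 10090
volume 20: 10090 + 545 = 10635
volume 21: 10635 + 545 = 11180
volume 22: 11180 + 545 = 11725
volume 23: 11725 + 545 = 12270

280, 825, 1370, 1915, 2460, 3005, 3550, 4095, 4640, 5185, 5730, 6275, 6820, 7365, 7910, 8455, 9000, 9545, 10090, 10635, 11180, 11725, 12270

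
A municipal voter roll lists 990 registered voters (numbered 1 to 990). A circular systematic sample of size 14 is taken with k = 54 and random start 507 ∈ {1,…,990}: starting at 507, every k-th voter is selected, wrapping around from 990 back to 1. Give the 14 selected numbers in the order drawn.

Selection 1: 507
Selection 2: 507 + 54 = 561
Selection 3: 561 + 54 = 615
Selection 4: 615 + 54 = 669
Selection 5: 669 + 54 = 723
Selection 6: 723 + 54 = 777
Selection 7: 777 + 54 = 831
Selection 8: 831 + 54 = 885
Selection 9: 885 + 54 = 939
Selection 10: 939 + 54 = 993 → 993 − 990 = 3
Selection 11: 3 + 54 = 57
Selection 12: 57 + 54 = 111
Selection 13: 111 + 54 = 165
Selection 14: 165 + 54 = 219

507, 561, 615, 669, 723, 777, 831, 885, 939, 3, 57, 111, 165, 219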